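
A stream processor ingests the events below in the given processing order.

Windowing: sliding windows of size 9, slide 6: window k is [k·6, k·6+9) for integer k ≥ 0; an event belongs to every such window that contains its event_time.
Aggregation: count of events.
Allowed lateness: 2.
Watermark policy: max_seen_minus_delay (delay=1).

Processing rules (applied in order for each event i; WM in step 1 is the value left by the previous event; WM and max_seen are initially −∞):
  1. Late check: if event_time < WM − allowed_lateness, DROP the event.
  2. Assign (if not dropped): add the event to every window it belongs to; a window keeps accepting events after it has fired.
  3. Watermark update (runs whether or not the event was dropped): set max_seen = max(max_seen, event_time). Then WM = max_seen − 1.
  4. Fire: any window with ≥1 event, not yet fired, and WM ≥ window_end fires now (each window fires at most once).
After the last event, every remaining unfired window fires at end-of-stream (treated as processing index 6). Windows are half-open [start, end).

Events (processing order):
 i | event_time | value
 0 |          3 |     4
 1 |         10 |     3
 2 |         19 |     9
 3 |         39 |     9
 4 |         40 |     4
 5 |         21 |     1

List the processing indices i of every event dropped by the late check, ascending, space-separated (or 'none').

5

i=0 t=3 v=4: → [0,9); WM=2
i=1 t=10 v=3: → [6,15); WM=9; [0,9) fires=1
i=2 t=19 v=9: → [18,27),[12,21); WM=18; [6,15) fires=1
i=3 t=39 v=9: → [36,45); WM=38; [12,21) fires=1 [18,27) fires=1
i=4 t=40 v=4: → [36,45); WM=39
i=5 t=21 v=1: DROP (t<39-2); WM=39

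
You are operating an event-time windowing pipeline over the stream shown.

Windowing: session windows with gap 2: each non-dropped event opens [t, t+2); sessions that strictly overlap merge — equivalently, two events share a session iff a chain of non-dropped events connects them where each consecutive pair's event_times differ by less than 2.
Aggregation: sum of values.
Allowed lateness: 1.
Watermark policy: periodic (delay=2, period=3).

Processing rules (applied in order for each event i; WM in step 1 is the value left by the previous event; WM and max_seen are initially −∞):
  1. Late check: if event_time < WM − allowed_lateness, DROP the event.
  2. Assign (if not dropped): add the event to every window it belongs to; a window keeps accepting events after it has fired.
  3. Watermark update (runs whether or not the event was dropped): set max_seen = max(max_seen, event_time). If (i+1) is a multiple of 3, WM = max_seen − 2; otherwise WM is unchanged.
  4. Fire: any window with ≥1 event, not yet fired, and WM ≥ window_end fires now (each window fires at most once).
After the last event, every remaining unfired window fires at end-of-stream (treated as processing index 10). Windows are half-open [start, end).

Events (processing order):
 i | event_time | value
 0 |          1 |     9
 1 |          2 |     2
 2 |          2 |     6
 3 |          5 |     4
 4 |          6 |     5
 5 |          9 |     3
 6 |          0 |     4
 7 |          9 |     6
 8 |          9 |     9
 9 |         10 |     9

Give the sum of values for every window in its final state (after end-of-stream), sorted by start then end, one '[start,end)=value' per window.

i=0 t=1 v=9: → [1,3); WM=−∞
i=1 t=2 v=2: → [1,4); WM=−∞
i=2 t=2 v=6: → [1,4); WM=0
i=3 t=5 v=4: → [5,7); WM=0
i=4 t=6 v=5: → [5,8); WM=0
i=5 t=9 v=3: → [9,11); WM=7
i=6 t=0 v=4: DROP (t<7-1); WM=7
i=7 t=9 v=6: → [9,11); WM=7
i=8 t=9 v=9: → [9,11); WM=7
i=9 t=10 v=9: → [9,12); WM=7

[1,4)=17 [5,8)=9 [9,12)=27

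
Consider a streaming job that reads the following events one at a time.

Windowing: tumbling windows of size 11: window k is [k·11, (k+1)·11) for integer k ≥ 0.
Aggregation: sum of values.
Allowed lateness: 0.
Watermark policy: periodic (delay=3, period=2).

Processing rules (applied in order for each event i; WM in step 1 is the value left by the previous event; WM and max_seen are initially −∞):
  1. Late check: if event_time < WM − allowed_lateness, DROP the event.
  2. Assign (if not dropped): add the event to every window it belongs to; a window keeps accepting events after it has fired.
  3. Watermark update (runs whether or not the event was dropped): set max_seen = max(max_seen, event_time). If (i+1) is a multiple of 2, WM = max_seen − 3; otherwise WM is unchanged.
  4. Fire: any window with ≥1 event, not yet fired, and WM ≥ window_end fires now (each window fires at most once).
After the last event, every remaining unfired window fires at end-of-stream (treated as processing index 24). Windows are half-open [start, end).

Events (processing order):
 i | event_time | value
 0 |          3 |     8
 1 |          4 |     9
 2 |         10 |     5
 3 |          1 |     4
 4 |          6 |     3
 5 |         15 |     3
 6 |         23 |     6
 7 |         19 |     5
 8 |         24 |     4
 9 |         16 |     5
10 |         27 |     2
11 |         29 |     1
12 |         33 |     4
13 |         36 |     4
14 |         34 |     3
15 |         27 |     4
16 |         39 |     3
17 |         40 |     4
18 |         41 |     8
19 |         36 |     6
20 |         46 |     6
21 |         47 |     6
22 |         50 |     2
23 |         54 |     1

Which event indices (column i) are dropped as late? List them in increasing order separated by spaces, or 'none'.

i=0 t=3 v=8: → [0,11); WM=−∞
i=1 t=4 v=9: → [0,11); WM=1
i=2 t=10 v=5: → [0,11); WM=1
i=3 t=1 v=4: → [0,11); WM=7
i=4 t=6 v=3: DROP (t<7-0); WM=7
i=5 t=15 v=3: → [11,22); WM=12; [0,11) fires=26
i=6 t=23 v=6: → [22,33); WM=12
i=7 t=19 v=5: → [11,22); WM=20
i=8 t=24 v=4: → [22,33); WM=20
i=9 t=16 v=5: DROP (t<20-0); WM=21
i=10 t=27 v=2: → [22,33); WM=21
i=11 t=29 v=1: → [22,33); WM=26; [11,22) fires=8
i=12 t=33 v=4: → [33,44); WM=26
i=13 t=36 v=4: → [33,44); WM=33; [22,33) fires=13
i=14 t=34 v=3: → [33,44); WM=33
i=15 t=27 v=4: DROP (t<33-0); WM=33
i=16 t=39 v=3: → [33,44); WM=33
i=17 t=40 v=4: → [33,44); WM=37
i=18 t=41 v=8: → [33,44); WM=37
i=19 t=36 v=6: DROP (t<37-0); WM=38
i=20 t=46 v=6: → [44,55); WM=38
i=21 t=47 v=6: → [44,55); WM=44; [33,44) fires=26
i=22 t=50 v=2: → [44,55); WM=44
i=23 t=54 v=1: → [44,55); WM=51

4 9 15 19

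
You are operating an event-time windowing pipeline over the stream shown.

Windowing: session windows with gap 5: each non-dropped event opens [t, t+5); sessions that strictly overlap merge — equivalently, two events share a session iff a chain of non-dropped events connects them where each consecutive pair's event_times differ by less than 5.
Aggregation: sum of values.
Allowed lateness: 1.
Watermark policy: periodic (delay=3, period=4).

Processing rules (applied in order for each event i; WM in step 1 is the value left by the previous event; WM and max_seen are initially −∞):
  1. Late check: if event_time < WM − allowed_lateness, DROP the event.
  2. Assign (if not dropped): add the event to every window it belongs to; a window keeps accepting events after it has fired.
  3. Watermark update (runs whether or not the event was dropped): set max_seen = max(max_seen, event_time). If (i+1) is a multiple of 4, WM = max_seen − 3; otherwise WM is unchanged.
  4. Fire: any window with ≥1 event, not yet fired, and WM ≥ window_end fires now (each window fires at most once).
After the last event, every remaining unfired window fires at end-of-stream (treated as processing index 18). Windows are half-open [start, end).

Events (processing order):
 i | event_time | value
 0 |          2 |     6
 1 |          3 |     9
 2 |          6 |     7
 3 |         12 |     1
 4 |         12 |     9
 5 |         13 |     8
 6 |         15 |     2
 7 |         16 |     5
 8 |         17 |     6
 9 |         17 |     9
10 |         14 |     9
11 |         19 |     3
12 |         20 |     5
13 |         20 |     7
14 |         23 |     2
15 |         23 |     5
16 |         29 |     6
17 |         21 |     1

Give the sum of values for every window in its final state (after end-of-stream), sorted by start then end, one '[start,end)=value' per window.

i=0 t=2 v=6: → [2,7); WM=−∞
i=1 t=3 v=9: → [2,8); WM=−∞
i=2 t=6 v=7: → [2,11); WM=−∞
i=3 t=12 v=1: → [12,17); WM=9
i=4 t=12 v=9: → [12,17); WM=9
i=5 t=13 v=8: → [12,18); WM=9
i=6 t=15 v=2: → [12,20); WM=9
i=7 t=16 v=5: → [12,21); WM=13
i=8 t=17 v=6: → [12,22); WM=13
i=9 t=17 v=9: → [12,22); WM=13
i=10 t=14 v=9: → [12,22); WM=13
i=11 t=19 v=3: → [12,24); WM=16
i=12 t=20 v=5: → [12,25); WM=16
i=13 t=20 v=7: → [12,25); WM=16
i=14 t=23 v=2: → [12,28); WM=16
i=15 t=23 v=5: → [12,28); WM=20
i=16 t=29 v=6: → [29,34); WM=20
i=17 t=21 v=1: → [12,28); WM=20

[2,11)=22 [12,28)=72 [29,34)=6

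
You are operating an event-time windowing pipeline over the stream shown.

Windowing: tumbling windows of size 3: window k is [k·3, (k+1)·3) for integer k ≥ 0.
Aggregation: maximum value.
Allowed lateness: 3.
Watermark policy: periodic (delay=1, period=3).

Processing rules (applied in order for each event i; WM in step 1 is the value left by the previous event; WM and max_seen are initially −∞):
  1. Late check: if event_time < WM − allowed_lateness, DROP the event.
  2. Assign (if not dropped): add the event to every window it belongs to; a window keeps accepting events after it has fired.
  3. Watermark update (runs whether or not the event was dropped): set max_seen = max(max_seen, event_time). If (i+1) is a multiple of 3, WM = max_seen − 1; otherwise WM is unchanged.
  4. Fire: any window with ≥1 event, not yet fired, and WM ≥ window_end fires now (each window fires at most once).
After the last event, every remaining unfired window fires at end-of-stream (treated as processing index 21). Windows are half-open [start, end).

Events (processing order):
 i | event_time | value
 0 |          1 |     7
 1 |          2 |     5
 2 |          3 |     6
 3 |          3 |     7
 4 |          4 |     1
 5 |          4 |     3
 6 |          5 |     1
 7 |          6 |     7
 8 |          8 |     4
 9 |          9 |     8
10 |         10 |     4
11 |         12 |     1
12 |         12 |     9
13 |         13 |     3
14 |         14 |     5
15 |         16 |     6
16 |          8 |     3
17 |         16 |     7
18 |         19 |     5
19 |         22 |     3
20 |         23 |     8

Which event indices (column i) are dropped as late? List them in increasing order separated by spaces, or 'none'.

i=0 t=1 v=7: → [0,3); WM=−∞
i=1 t=2 v=5: → [0,3); WM=−∞
i=2 t=3 v=6: → [3,6); WM=2
i=3 t=3 v=7: → [3,6); WM=2
i=4 t=4 v=1: → [3,6); WM=2
i=5 t=4 v=3: → [3,6); WM=3; [0,3) fires=7
i=6 t=5 v=1: → [3,6); WM=3
i=7 t=6 v=7: → [6,9); WM=3
i=8 t=8 v=4: → [6,9); WM=7; [3,6) fires=7
i=9 t=9 v=8: → [9,12); WM=7
i=10 t=10 v=4: → [9,12); WM=7
i=11 t=12 v=1: → [12,15); WM=11; [6,9) fires=7
i=12 t=12 v=9: → [12,15); WM=11
i=13 t=13 v=3: → [12,15); WM=11
i=14 t=14 v=5: → [12,15); WM=13; [9,12) fires=8
i=15 t=16 v=6: → [15,18); WM=13
i=16 t=8 v=3: DROP (t<13-3); WM=13
i=17 t=16 v=7: → [15,18); WM=15; [12,15) fires=9
i=18 t=19 v=5: → [18,21); WM=15
i=19 t=22 v=3: → [21,24); WM=15
i=20 t=23 v=8: → [21,24); WM=22; [15,18) fires=7 [18,21) fires=5

16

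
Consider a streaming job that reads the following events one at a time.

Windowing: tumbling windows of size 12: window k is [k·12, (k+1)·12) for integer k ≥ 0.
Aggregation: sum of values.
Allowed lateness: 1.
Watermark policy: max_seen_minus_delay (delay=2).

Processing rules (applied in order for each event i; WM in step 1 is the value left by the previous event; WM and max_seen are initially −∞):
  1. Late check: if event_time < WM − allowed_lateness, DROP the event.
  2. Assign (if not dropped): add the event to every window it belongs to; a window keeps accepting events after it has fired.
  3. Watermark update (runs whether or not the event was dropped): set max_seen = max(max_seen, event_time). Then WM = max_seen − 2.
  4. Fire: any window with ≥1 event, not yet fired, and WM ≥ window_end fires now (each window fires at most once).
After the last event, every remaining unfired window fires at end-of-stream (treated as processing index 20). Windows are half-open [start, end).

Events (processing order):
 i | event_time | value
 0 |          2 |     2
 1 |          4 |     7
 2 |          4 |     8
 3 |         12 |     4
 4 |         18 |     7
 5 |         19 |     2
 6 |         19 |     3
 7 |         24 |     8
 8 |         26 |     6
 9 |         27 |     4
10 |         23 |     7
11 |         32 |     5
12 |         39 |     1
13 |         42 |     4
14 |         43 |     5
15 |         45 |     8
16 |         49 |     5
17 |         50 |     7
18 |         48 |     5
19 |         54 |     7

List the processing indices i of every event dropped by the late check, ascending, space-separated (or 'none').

10

i=0 t=2 v=2: → [0,12); WM=0
i=1 t=4 v=7: → [0,12); WM=2
i=2 t=4 v=8: → [0,12); WM=2
i=3 t=12 v=4: → [12,24); WM=10
i=4 t=18 v=7: → [12,24); WM=16; [0,12) fires=17
i=5 t=19 v=2: → [12,24); WM=17
i=6 t=19 v=3: → [12,24); WM=17
i=7 t=24 v=8: → [24,36); WM=22
i=8 t=26 v=6: → [24,36); WM=24; [12,24) fires=16
i=9 t=27 v=4: → [24,36); WM=25
i=10 t=23 v=7: DROP (t<25-1); WM=25
i=11 t=32 v=5: → [24,36); WM=30
i=12 t=39 v=1: → [36,48); WM=37; [24,36) fires=23
i=13 t=42 v=4: → [36,48); WM=40
i=14 t=43 v=5: → [36,48); WM=41
i=15 t=45 v=8: → [36,48); WM=43
i=16 t=49 v=5: → [48,60); WM=47
i=17 t=50 v=7: → [48,60); WM=48; [36,48) fires=18
i=18 t=48 v=5: → [48,60); WM=48
i=19 t=54 v=7: → [48,60); WM=52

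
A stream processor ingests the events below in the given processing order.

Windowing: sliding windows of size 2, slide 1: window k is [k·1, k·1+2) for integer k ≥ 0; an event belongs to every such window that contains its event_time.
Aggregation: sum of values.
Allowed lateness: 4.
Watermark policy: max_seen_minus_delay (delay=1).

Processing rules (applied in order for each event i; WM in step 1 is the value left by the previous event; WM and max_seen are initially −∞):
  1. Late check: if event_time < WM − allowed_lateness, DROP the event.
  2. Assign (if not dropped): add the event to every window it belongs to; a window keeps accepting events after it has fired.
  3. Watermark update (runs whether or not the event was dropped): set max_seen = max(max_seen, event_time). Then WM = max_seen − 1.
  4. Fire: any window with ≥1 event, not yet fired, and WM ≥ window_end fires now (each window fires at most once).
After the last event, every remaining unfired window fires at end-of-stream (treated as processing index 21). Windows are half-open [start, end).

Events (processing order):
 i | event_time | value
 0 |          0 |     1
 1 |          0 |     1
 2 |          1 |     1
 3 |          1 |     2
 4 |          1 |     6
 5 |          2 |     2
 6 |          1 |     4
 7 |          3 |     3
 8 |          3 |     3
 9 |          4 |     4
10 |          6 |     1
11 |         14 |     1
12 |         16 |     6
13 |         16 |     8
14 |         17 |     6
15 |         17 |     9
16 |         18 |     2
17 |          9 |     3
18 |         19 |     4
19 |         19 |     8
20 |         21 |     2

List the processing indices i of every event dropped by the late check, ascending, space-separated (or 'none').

i=0 t=0 v=1: → [0,2); WM=-1
i=1 t=0 v=1: → [0,2); WM=-1
i=2 t=1 v=1: → [1,3),[0,2); WM=0
i=3 t=1 v=2: → [1,3),[0,2); WM=0
i=4 t=1 v=6: → [1,3),[0,2); WM=0
i=5 t=2 v=2: → [2,4),[1,3); WM=1
i=6 t=1 v=4: → [1,3),[0,2); WM=1
i=7 t=3 v=3: → [3,5),[2,4); WM=2; [0,2) fires=15
i=8 t=3 v=3: → [3,5),[2,4); WM=2
i=9 t=4 v=4: → [4,6),[3,5); WM=3; [1,3) fires=15
i=10 t=6 v=1: → [6,8),[5,7); WM=5; [2,4) fires=8 [3,5) fires=10
i=11 t=14 v=1: → [14,16),[13,15); WM=13; [4,6) fires=4 [5,7) fires=1 [6,8) fires=1
i=12 t=16 v=6: → [16,18),[15,17); WM=15; [13,15) fires=1
i=13 t=16 v=8: → [16,18),[15,17); WM=15
i=14 t=17 v=6: → [17,19),[16,18); WM=16; [14,16) fires=1
i=15 t=17 v=9: → [17,19),[16,18); WM=16
i=16 t=18 v=2: → [18,20),[17,19); WM=17; [15,17) fires=14
i=17 t=9 v=3: DROP (t<17-4); WM=17
i=18 t=19 v=4: → [19,21),[18,20); WM=18; [16,18) fires=29
i=19 t=19 v=8: → [19,21),[18,20); WM=18
i=20 t=21 v=2: → [21,23),[20,22); WM=20; [17,19) fires=17 [18,20) fires=14

17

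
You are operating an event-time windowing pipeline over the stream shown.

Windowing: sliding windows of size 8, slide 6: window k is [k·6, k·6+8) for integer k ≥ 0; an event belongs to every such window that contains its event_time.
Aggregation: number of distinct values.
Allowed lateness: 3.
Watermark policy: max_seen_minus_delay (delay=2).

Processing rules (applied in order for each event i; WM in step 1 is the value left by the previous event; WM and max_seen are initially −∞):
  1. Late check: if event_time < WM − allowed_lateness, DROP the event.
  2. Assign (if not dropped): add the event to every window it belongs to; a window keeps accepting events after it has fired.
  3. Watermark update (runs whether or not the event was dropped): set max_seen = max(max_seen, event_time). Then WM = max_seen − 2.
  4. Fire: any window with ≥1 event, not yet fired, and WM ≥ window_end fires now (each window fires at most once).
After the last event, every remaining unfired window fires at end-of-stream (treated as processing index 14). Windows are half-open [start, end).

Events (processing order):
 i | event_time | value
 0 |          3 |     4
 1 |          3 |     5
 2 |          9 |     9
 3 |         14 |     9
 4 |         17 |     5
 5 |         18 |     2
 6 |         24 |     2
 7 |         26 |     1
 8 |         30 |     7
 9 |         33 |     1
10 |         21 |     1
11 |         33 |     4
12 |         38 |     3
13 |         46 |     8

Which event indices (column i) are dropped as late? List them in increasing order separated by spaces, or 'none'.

10

i=0 t=3 v=4: → [0,8); WM=1
i=1 t=3 v=5: → [0,8); WM=1
i=2 t=9 v=9: → [6,14); WM=7
i=3 t=14 v=9: → [12,20); WM=12; [0,8) fires=2
i=4 t=17 v=5: → [12,20); WM=15; [6,14) fires=1
i=5 t=18 v=2: → [18,26),[12,20); WM=16
i=6 t=24 v=2: → [24,32),[18,26); WM=22; [12,20) fires=3
i=7 t=26 v=1: → [24,32); WM=24
i=8 t=30 v=7: → [30,38),[24,32); WM=28; [18,26) fires=1
i=9 t=33 v=1: → [30,38); WM=31
i=10 t=21 v=1: DROP (t<31-3); WM=31
i=11 t=33 v=4: → [30,38); WM=31
i=12 t=38 v=3: → [36,44); WM=36; [24,32) fires=3
i=13 t=46 v=8: → [42,50); WM=44; [30,38) fires=3 [36,44) fires=1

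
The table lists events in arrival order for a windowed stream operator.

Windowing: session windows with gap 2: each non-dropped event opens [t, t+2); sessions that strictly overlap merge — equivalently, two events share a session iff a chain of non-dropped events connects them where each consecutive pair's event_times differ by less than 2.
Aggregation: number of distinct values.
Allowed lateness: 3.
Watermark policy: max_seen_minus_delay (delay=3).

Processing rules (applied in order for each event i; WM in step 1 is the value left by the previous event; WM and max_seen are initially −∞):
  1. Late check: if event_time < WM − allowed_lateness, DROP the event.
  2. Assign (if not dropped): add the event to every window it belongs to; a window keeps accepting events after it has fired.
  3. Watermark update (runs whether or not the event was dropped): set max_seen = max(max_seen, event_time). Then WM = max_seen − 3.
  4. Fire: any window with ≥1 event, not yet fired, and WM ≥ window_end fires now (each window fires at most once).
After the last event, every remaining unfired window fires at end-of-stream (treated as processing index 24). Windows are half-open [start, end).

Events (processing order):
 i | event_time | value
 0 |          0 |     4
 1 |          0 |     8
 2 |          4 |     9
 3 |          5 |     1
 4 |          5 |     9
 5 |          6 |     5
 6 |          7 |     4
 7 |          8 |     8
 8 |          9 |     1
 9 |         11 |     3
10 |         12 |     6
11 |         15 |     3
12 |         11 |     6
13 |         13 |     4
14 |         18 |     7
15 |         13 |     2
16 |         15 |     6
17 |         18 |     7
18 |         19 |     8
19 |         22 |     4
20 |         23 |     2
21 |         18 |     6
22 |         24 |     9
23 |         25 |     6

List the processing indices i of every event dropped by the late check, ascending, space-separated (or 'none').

i=0 t=0 v=4: → [0,2); WM=-3
i=1 t=0 v=8: → [0,2); WM=-3
i=2 t=4 v=9: → [4,6); WM=1
i=3 t=5 v=1: → [4,7); WM=2
i=4 t=5 v=9: → [4,7); WM=2
i=5 t=6 v=5: → [4,8); WM=3
i=6 t=7 v=4: → [4,9); WM=4
i=7 t=8 v=8: → [4,10); WM=5
i=8 t=9 v=1: → [4,11); WM=6
i=9 t=11 v=3: → [11,13); WM=8
i=10 t=12 v=6: → [11,14); WM=9
i=11 t=15 v=3: → [15,17); WM=12
i=12 t=11 v=6: → [11,14); WM=12
i=13 t=13 v=4: → [11,15); WM=12
i=14 t=18 v=7: → [18,20); WM=15
i=15 t=13 v=2: → [11,15); WM=15
i=16 t=15 v=6: → [15,17); WM=15
i=17 t=18 v=7: → [18,20); WM=15
i=18 t=19 v=8: → [18,21); WM=16
i=19 t=22 v=4: → [22,24); WM=19
i=20 t=23 v=2: → [22,25); WM=20
i=21 t=18 v=6: → [18,21); WM=20
i=22 t=24 v=9: → [22,26); WM=21
i=23 t=25 v=6: → [22,27); WM=22

none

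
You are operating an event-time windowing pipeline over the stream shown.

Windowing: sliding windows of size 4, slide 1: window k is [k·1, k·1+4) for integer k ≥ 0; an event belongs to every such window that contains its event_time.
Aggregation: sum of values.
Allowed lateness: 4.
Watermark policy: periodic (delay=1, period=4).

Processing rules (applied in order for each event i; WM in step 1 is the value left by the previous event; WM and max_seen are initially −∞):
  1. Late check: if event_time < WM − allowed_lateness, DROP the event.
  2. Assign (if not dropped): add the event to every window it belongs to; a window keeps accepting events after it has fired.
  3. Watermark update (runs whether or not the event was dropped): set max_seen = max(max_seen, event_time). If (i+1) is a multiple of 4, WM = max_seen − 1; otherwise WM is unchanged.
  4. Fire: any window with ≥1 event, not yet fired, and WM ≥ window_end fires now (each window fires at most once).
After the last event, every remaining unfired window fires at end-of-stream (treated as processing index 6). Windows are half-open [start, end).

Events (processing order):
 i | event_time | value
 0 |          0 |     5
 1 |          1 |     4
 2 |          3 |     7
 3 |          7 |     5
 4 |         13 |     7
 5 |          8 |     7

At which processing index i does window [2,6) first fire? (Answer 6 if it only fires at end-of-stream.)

3

i=0 t=0 v=5: → [0,4); WM=−∞
i=1 t=1 v=4: → [1,5),[0,4); WM=−∞
i=2 t=3 v=7: → [3,7),[2,6),[1,5),[0,4); WM=−∞
i=3 t=7 v=5: → [7,11),[6,10),[5,9),[4,8); WM=6; [0,4) fires=16 [1,5) fires=11 [2,6) fires=7
i=4 t=13 v=7: → [13,17),[12,16),[11,15),[10,14); WM=6
i=5 t=8 v=7: → [8,12),[7,11),[6,10),[5,9); WM=6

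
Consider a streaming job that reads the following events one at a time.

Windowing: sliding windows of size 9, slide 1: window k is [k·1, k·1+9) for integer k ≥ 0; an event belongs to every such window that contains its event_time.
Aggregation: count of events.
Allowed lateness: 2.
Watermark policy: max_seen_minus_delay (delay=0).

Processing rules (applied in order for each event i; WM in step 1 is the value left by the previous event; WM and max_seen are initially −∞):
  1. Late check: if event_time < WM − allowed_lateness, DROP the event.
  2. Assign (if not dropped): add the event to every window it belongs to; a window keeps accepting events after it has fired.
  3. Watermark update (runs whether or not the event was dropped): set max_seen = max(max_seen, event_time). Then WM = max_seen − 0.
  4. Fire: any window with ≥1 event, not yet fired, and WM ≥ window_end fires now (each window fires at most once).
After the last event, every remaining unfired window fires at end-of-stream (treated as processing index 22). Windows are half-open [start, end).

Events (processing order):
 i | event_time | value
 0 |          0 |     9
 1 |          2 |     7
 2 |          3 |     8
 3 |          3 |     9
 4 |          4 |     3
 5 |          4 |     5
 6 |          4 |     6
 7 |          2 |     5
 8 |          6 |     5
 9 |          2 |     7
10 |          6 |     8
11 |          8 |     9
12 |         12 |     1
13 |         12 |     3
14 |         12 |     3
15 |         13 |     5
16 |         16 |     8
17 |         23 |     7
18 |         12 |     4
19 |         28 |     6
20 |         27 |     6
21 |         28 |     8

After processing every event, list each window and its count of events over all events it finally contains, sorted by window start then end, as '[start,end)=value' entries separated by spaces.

[0,9)=11 [1,10)=10 [2,11)=10 [3,12)=8 [4,13)=9 [5,14)=7 [6,15)=7 [7,16)=5 [8,17)=6 [9,18)=5 [10,19)=5 [11,20)=5 [12,21)=5 [13,22)=2 [14,23)=1 [15,24)=2 [16,25)=2 [17,26)=1 [18,27)=1 [19,28)=2 [20,29)=4 [21,30)=4 [22,31)=4 [23,32)=4 [24,33)=3 [25,34)=3 [26,35)=3 [27,36)=3 [28,37)=2

i=0 t=0 v=9: → [0,9); WM=0
i=1 t=2 v=7: → [2,11),[1,10),[0,9); WM=2
i=2 t=3 v=8: → [3,12),[2,11),[1,10),[0,9); WM=3
i=3 t=3 v=9: → [3,12),[2,11),[1,10),[0,9); WM=3
i=4 t=4 v=3: → [4,13),[3,12),[2,11),[1,10),[0,9); WM=4
i=5 t=4 v=5: → [4,13),[3,12),[2,11),[1,10),[0,9); WM=4
i=6 t=4 v=6: → [4,13),[3,12),[2,11),[1,10),[0,9); WM=4
i=7 t=2 v=5: → [2,11),[1,10),[0,9); WM=4
i=8 t=6 v=5: → [6,15),[5,14),[4,13),[3,12),[2,11),[1,10),[0,9); WM=6
i=9 t=2 v=7: DROP (t<6-2); WM=6
i=10 t=6 v=8: → [6,15),[5,14),[4,13),[3,12),[2,11),[1,10),[0,9); WM=6
i=11 t=8 v=9: → [8,17),[7,16),[6,15),[5,14),[4,13),[3,12),[2,11),[1,10),[0,9); WM=8
i=12 t=12 v=1: → [12,21),[11,20),[10,19),[9,18),[8,17),[7,16),[6,15),[5,14),[4,13); WM=12; [0,9) fires=11 [1,10) fires=10 [2,11) fires=10 [3,12) fires=8
i=13 t=12 v=3: → [12,21),[11,20),[10,19),[9,18),[8,17),[7,16),[6,15),[5,14),[4,13); WM=12
i=14 t=12 v=3: → [12,21),[11,20),[10,19),[9,18),[8,17),[7,16),[6,15),[5,14),[4,13); WM=12
i=15 t=13 v=5: → [13,22),[12,21),[11,20),[10,19),[9,18),[8,17),[7,16),[6,15),[5,14); WM=13; [4,13) fires=9
i=16 t=16 v=8: → [16,25),[15,24),[14,23),[13,22),[12,21),[11,20),[10,19),[9,18),[8,17); WM=16; [5,14) fires=7 [6,15) fires=7 [7,16) fires=5
i=17 t=23 v=7: → [23,32),[22,31),[21,30),[20,29),[19,28),[18,27),[17,26),[16,25),[15,24); WM=23; [8,17) fires=6 [9,18) fires=5 [10,19) fires=5 [11,20) fires=5 [12,21) fires=5 [13,22) fires=2 [14,23) fires=1
i=18 t=12 v=4: DROP (t<23-2); WM=23
i=19 t=28 v=6: → [28,37),[27,36),[26,35),[25,34),[24,33),[23,32),[22,31),[21,30),[20,29); WM=28; [15,24) fires=2 [16,25) fires=2 [17,26) fires=1 [18,27) fires=1 [19,28) fires=1
i=20 t=27 v=6: → [27,36),[26,35),[25,34),[24,33),[23,32),[22,31),[21,30),[20,29),[19,28); WM=28
i=21 t=28 v=8: → [28,37),[27,36),[26,35),[25,34),[24,33),[23,32),[22,31),[21,30),[20,29); WM=28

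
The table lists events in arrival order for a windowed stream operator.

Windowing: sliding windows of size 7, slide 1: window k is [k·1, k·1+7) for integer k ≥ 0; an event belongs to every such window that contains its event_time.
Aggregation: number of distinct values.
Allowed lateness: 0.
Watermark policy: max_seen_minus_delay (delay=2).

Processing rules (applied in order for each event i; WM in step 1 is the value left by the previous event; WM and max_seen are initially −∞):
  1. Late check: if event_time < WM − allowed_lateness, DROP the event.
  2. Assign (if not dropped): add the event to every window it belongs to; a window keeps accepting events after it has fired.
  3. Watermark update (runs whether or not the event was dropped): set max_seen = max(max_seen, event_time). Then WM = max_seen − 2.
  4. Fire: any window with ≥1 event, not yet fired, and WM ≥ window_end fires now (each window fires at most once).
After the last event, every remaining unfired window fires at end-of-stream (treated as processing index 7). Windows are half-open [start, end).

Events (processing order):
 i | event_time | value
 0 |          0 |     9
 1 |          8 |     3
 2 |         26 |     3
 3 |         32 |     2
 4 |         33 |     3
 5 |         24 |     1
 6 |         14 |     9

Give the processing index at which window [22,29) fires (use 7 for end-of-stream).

3

i=0 t=0 v=9: → [0,7); WM=-2
i=1 t=8 v=3: → [8,15),[7,14),[6,13),[5,12),[4,11),[3,10),[2,9); WM=6
i=2 t=26 v=3: → [26,33),[25,32),[24,31),[23,30),[22,29),[21,28),[20,27); WM=24; [0,7) fires=1 [2,9) fires=1 [3,10) fires=1 [4,11) fires=1 [5,12) fires=1 [6,13) fires=1 [7,14) fires=1 [8,15) fires=1
i=3 t=32 v=2: → [32,39),[31,38),[30,37),[29,36),[28,35),[27,34),[26,33); WM=30; [20,27) fires=1 [21,28) fires=1 [22,29) fires=1 [23,30) fires=1
i=4 t=33 v=3: → [33,40),[32,39),[31,38),[30,37),[29,36),[28,35),[27,34); WM=31; [24,31) fires=1
i=5 t=24 v=1: DROP (t<31-0); WM=31
i=6 t=14 v=9: DROP (t<31-0); WM=31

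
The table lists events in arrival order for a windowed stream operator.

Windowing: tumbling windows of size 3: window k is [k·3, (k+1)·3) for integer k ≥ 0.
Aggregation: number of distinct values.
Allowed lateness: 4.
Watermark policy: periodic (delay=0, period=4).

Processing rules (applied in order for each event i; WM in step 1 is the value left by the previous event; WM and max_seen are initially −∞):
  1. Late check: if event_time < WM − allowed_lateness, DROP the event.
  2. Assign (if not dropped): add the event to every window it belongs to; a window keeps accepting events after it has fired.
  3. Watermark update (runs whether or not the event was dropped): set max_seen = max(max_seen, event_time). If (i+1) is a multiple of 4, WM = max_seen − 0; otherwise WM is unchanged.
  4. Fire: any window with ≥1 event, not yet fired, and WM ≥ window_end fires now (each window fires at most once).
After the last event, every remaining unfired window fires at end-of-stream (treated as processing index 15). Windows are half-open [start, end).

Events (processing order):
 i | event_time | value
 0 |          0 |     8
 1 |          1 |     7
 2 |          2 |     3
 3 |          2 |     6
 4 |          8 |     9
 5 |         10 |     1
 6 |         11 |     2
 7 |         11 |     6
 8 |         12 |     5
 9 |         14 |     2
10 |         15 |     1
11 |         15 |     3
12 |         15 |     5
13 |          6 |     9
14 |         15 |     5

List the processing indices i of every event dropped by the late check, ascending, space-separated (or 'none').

i=0 t=0 v=8: → [0,3); WM=−∞
i=1 t=1 v=7: → [0,3); WM=−∞
i=2 t=2 v=3: → [0,3); WM=−∞
i=3 t=2 v=6: → [0,3); WM=2
i=4 t=8 v=9: → [6,9); WM=2
i=5 t=10 v=1: → [9,12); WM=2
i=6 t=11 v=2: → [9,12); WM=2
i=7 t=11 v=6: → [9,12); WM=11; [0,3) fires=4 [6,9) fires=1
i=8 t=12 v=5: → [12,15); WM=11
i=9 t=14 v=2: → [12,15); WM=11
i=10 t=15 v=1: → [15,18); WM=11
i=11 t=15 v=3: → [15,18); WM=15; [9,12) fires=3 [12,15) fires=2
i=12 t=15 v=5: → [15,18); WM=15
i=13 t=6 v=9: DROP (t<15-4); WM=15
i=14 t=15 v=5: → [15,18); WM=15

13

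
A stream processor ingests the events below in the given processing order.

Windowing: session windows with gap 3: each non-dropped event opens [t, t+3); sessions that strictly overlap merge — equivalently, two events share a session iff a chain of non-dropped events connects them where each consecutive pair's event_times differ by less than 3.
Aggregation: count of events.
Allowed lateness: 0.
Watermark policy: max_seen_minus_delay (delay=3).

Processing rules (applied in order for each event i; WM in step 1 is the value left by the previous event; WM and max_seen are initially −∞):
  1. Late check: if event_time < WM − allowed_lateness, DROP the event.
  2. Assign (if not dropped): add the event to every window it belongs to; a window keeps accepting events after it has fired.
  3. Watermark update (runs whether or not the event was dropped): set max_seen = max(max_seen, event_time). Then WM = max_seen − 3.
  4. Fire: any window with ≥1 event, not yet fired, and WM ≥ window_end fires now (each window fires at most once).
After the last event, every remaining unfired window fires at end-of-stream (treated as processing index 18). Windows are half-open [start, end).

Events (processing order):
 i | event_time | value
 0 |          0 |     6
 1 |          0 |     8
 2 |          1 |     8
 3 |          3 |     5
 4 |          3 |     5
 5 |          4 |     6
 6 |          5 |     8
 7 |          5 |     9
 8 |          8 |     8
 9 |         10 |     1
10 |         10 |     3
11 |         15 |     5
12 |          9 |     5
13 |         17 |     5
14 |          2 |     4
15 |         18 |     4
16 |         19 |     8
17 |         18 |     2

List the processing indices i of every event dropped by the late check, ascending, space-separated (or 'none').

i=0 t=0 v=6: → [0,3); WM=-3
i=1 t=0 v=8: → [0,3); WM=-3
i=2 t=1 v=8: → [0,4); WM=-2
i=3 t=3 v=5: → [0,6); WM=0
i=4 t=3 v=5: → [0,6); WM=0
i=5 t=4 v=6: → [0,7); WM=1
i=6 t=5 v=8: → [0,8); WM=2
i=7 t=5 v=9: → [0,8); WM=2
i=8 t=8 v=8: → [8,11); WM=5
i=9 t=10 v=1: → [8,13); WM=7
i=10 t=10 v=3: → [8,13); WM=7
i=11 t=15 v=5: → [15,18); WM=12
i=12 t=9 v=5: DROP (t<12-0); WM=12
i=13 t=17 v=5: → [15,20); WM=14
i=14 t=2 v=4: DROP (t<14-0); WM=14
i=15 t=18 v=4: → [15,21); WM=15
i=16 t=19 v=8: → [15,22); WM=16
i=17 t=18 v=2: → [15,22); WM=16

12 14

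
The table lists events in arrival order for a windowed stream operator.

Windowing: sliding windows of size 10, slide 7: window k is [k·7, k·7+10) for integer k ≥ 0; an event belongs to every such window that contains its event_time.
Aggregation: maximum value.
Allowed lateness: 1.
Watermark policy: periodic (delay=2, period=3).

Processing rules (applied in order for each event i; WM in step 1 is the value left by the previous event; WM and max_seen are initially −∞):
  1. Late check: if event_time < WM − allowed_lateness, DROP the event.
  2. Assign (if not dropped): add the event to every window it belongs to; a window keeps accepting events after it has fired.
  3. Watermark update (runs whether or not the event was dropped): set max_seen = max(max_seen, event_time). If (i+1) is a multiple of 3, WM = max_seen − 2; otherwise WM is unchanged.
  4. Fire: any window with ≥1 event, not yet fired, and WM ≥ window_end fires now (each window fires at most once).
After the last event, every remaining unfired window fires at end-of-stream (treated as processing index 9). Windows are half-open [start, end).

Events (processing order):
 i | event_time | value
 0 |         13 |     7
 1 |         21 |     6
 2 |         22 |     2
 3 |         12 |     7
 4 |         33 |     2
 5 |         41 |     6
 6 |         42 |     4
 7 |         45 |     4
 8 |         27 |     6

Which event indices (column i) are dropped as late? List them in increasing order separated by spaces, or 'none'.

3 8

i=0 t=13 v=7: → [7,17); WM=−∞
i=1 t=21 v=6: → [21,31),[14,24); WM=−∞
i=2 t=22 v=2: → [21,31),[14,24); WM=20; [7,17) fires=7
i=3 t=12 v=7: DROP (t<20-1); WM=20
i=4 t=33 v=2: → [28,38); WM=20
i=5 t=41 v=6: → [35,45); WM=39; [14,24) fires=6 [21,31) fires=6 [28,38) fires=2
i=6 t=42 v=4: → [42,52),[35,45); WM=39
i=7 t=45 v=4: → [42,52); WM=39
i=8 t=27 v=6: DROP (t<39-1); WM=43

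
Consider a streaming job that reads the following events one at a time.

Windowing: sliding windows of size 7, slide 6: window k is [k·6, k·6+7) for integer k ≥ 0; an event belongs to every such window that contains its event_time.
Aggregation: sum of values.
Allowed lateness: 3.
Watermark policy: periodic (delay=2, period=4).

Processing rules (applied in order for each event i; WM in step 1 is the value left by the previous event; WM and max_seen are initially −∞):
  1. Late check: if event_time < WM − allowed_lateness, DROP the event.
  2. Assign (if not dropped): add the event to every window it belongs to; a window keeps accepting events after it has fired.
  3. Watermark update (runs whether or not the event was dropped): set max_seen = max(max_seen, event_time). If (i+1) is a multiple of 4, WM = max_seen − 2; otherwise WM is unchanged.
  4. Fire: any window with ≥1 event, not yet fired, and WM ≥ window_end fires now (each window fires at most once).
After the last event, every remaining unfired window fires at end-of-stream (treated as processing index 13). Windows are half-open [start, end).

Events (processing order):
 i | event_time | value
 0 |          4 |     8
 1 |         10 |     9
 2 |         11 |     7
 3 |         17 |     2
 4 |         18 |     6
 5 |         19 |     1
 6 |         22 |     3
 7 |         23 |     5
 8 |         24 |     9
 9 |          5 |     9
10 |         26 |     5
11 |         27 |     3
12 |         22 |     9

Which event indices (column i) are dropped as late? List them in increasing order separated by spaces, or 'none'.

9

i=0 t=4 v=8: → [0,7); WM=−∞
i=1 t=10 v=9: → [6,13); WM=−∞
i=2 t=11 v=7: → [6,13); WM=−∞
i=3 t=17 v=2: → [12,19); WM=15; [0,7) fires=8 [6,13) fires=16
i=4 t=18 v=6: → [18,25),[12,19); WM=15
i=5 t=19 v=1: → [18,25); WM=15
i=6 t=22 v=3: → [18,25); WM=15
i=7 t=23 v=5: → [18,25); WM=21; [12,19) fires=8
i=8 t=24 v=9: → [24,31),[18,25); WM=21
i=9 t=5 v=9: DROP (t<21-3); WM=21
i=10 t=26 v=5: → [24,31); WM=21
i=11 t=27 v=3: → [24,31); WM=25; [18,25) fires=24
i=12 t=22 v=9: → [18,25); WM=25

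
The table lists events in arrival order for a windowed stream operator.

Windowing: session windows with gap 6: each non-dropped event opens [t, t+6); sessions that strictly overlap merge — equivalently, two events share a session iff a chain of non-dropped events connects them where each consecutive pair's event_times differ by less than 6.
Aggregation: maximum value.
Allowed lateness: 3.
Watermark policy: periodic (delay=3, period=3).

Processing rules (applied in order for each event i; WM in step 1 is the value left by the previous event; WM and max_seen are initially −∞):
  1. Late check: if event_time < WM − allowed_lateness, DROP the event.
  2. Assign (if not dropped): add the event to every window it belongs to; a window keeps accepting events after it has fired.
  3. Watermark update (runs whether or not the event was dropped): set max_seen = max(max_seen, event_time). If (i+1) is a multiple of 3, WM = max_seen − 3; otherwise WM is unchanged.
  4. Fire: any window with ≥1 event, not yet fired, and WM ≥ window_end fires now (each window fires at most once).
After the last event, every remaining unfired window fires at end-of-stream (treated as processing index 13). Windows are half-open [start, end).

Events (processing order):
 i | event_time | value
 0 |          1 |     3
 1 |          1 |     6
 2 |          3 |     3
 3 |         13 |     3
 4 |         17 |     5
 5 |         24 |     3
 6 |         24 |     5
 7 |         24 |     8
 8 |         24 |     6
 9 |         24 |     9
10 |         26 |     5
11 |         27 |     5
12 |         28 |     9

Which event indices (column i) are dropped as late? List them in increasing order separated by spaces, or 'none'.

none

i=0 t=1 v=3: → [1,7); WM=−∞
i=1 t=1 v=6: → [1,7); WM=−∞
i=2 t=3 v=3: → [1,9); WM=0
i=3 t=13 v=3: → [13,19); WM=0
i=4 t=17 v=5: → [13,23); WM=0
i=5 t=24 v=3: → [24,30); WM=21
i=6 t=24 v=5: → [24,30); WM=21
i=7 t=24 v=8: → [24,30); WM=21
i=8 t=24 v=6: → [24,30); WM=21
i=9 t=24 v=9: → [24,30); WM=21
i=10 t=26 v=5: → [24,32); WM=21
i=11 t=27 v=5: → [24,33); WM=24
i=12 t=28 v=9: → [24,34); WM=24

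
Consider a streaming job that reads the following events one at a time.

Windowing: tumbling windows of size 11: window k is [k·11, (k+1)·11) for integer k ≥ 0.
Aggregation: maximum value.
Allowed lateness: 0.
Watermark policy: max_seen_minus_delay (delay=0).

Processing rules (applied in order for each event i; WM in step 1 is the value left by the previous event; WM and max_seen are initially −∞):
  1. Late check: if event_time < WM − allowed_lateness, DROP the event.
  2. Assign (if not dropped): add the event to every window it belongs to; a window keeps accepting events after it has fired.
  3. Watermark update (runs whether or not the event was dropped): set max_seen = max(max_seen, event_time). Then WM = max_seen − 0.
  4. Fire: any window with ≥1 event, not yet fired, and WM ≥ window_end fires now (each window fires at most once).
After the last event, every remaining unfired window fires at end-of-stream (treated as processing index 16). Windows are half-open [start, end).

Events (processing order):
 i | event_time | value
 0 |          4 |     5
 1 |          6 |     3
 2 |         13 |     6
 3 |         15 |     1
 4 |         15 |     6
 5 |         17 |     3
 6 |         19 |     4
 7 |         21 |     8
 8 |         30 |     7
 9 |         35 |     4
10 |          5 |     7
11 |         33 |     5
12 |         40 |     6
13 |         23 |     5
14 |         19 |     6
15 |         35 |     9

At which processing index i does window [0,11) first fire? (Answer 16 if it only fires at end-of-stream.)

2

i=0 t=4 v=5: → [0,11); WM=4
i=1 t=6 v=3: → [0,11); WM=6
i=2 t=13 v=6: → [11,22); WM=13; [0,11) fires=5
i=3 t=15 v=1: → [11,22); WM=15
i=4 t=15 v=6: → [11,22); WM=15
i=5 t=17 v=3: → [11,22); WM=17
i=6 t=19 v=4: → [11,22); WM=19
i=7 t=21 v=8: → [11,22); WM=21
i=8 t=30 v=7: → [22,33); WM=30; [11,22) fires=8
i=9 t=35 v=4: → [33,44); WM=35; [22,33) fires=7
i=10 t=5 v=7: DROP (t<35-0); WM=35
i=11 t=33 v=5: DROP (t<35-0); WM=35
i=12 t=40 v=6: → [33,44); WM=40
i=13 t=23 v=5: DROP (t<40-0); WM=40
i=14 t=19 v=6: DROP (t<40-0); WM=40
i=15 t=35 v=9: DROP (t<40-0); WM=40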